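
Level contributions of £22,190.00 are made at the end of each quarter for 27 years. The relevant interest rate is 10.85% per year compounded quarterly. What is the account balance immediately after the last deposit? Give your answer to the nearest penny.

This is an ordinary annuity: 108 deposits of £22,190.00 at the end of each quarter.
Periodic rate r = 0.1085/4 per quarter; n is counted in quarters.
FV = PMT × [((1+r)^n − 1)/r] = 22,190 × [(1+r)^108 − 1] / r = £13,908,585.08

£13,908,585.08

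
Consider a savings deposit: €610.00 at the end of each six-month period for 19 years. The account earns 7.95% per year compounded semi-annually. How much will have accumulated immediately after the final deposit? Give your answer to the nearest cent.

€52,152.26

This is an ordinary annuity: 38 deposits of €610.00 at the end of each six-month period.
Periodic rate r = 0.0795/2 per half-year; n is counted in half-years.
FV = PMT × [((1+r)^n − 1)/r] = 610 × [(1+r)^38 − 1] / r = €52,152.26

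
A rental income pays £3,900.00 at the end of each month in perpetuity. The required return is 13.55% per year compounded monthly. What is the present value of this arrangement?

Periodic rate r = 0.1355/12 per month.
Level perpetuity: PV = PMT / r = 3,900 / (0.1355/12) = £345,387.45.

£345,387.45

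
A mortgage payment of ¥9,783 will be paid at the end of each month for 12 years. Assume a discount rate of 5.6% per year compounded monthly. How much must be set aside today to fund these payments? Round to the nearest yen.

¥1,024,102

This is an ordinary annuity: 144 payments of ¥9,783 at the end of each month.
Periodic rate r = 0.056/12 per month; n is counted in months.
PV = PMT × [(1 − (1+r)^−n)/r] = 9,783 × [1 − (1+r)^−144] / r = ¥1,024,102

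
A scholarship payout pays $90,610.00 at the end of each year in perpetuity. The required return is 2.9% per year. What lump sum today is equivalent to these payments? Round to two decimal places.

Periodic rate r = 0.029 per year.
Level perpetuity: PV = PMT / r = 90,610 / (0.029) = $3,124,482.76.

$3,124,482.76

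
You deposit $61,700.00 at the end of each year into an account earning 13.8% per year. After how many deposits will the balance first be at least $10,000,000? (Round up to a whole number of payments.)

Periodic rate r = 0.138 per year.
Ordinary annuity FV: 10,000,000 = 61,700 × [((1+r)^n − 1)/r].
(1+r)^n = 1 + 10,000,000 × r / 61,700, so n = ln(1 + 10,000,000·r/61,700) / ln(1+r) = 24.38.
Round up to a whole number of payments: n = 25.

25 payments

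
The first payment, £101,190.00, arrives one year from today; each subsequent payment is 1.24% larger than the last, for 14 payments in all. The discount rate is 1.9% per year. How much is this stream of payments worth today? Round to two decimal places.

£1,333,205.58

Periodic rate r = 0.019 per year.
Growing ordinary annuity: PV = PMT₁ × [1 − ((1+g)/(1+r))^n] / (r − g) = 101,190 × [1 − ((1+0.0124)/(1+r))^14] / (r − 0.0124) = £1,333,205.58.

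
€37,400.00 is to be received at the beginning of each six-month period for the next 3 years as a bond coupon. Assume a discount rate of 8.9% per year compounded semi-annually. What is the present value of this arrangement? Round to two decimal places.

€201,814.14

This is an annuity due: 6 payments of €37,400.00 at the beginning of each six-month period.
Periodic rate r = 0.089/2 per half-year; n is counted in half-years.
PV = PMT × [(1 − (1+r)^−n)/r] × (1+r) = 37,400 × [1 − (1+r)^−6] / r × (1+r) = €201,814.14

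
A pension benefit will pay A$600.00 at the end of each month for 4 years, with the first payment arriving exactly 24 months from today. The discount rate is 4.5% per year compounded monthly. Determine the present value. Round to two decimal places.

A$24,141.38

Ordinary annuity of 48 payments, first payment at period 24.
Periodic rate r = 0.045/12 per month; n is counted in months.
The ordinary-annuity PV formula values the stream one period before the first payment (period 23); discount that back 23 periods:
PV₀ = 600 × [1 − (1+r)^−48] / r × (1+r)^−23 = A$24,141.38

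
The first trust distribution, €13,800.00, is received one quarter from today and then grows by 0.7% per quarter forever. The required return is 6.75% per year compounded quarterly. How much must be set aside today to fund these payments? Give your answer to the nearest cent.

€1,397,468.35

Periodic rate r = 0.0675/4 per quarter.
Growing perpetuity (Gordon): PV = PMT₁ / (r − g) = 13,800 / (r − 0.007) = €1,397,468.35.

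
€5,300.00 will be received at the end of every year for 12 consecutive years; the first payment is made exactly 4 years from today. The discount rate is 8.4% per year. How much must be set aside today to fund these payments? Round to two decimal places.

Ordinary annuity of 12 payments, first payment at period 4.
Periodic rate r = 0.084 per year.
The ordinary-annuity PV formula values the stream one period before the first payment (period 3); discount that back 3 periods:
PV₀ = 5,300 × [1 − (1+r)^−12] / r × (1+r)^−3 = €30,717.31

€30,717.31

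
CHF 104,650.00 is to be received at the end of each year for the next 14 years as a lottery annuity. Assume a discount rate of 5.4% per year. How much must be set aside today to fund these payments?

CHF 1,009,901.11

This is an ordinary annuity: 14 payments of CHF 104,650.00 at the end of each year.
Periodic rate r = 0.054 per year.
PV = PMT × [(1 − (1+r)^−n)/r] = 104,650 × [1 − (1+r)^−14] / r = CHF 1,009,901.11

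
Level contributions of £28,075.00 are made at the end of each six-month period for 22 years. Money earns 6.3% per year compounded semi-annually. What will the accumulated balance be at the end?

This is an ordinary annuity: 44 deposits of £28,075.00 at the end of each six-month period.
Periodic rate r = 0.063/2 per half-year; n is counted in half-years.
FV = PMT × [((1+r)^n − 1)/r] = 28,075 × [(1+r)^44 − 1] / r = £2,597,364.35

£2,597,364.35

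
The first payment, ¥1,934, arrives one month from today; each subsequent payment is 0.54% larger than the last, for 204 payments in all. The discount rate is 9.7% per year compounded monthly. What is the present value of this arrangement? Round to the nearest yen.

Periodic rate r = 0.097/12 per month; n is counted in months.
Growing ordinary annuity: PV = PMT₁ × [1 − ((1+g)/(1+r))^n] / (r − g) = 1,934 × [1 − ((1+0.0054)/(1+r))^204] / (r − 0.0054) = ¥302,298.

¥302,298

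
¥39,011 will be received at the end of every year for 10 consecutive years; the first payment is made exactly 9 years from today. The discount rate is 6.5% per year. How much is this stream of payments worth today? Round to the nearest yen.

Ordinary annuity of 10 payments, first payment at period 9.
Periodic rate r = 0.065 per year.
The ordinary-annuity PV formula values the stream one period before the first payment (period 8); discount that back 8 periods:
PV₀ = 39,011 × [1 − (1+r)^−10] / r × (1+r)^−8 = ¥169,453

¥169,453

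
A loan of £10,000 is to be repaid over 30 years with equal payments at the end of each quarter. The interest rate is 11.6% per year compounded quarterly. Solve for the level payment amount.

Level ordinary annuity; solve PV = PMT × [(1 − (1+r)^−n)/r] for PMT.
Periodic rate r = 0.116/4 per quarter; n is counted in quarters.
With n = 120: PMT = 10,000 / ([(1 − (1+r)^−n)/r]) = £299.70

£299.70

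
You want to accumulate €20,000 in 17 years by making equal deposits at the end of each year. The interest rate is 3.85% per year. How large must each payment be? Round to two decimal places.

€854.90

Level ordinary annuity; solve FV = PMT × [((1+r)^n − 1)/r] for PMT.
Periodic rate r = 0.0385 per year.
With n = 17: PMT = 20,000 / ([((1+r)^n − 1)/r]) = €854.90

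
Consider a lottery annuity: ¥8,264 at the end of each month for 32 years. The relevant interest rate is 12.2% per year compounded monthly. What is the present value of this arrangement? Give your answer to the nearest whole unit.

¥796,138

This is an ordinary annuity: 384 payments of ¥8,264 at the end of each month.
Periodic rate r = 0.122/12 per month; n is counted in months.
PV = PMT × [(1 − (1+r)^−n)/r] = 8,264 × [1 − (1+r)^−384] / r = ¥796,138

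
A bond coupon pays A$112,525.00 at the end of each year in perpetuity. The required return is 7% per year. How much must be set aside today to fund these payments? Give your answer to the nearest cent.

Periodic rate r = 0.07 per year.
Level perpetuity: PV = PMT / r = 112,525 / (0.07) = A$1,607,500.00.

A$1,607,500.00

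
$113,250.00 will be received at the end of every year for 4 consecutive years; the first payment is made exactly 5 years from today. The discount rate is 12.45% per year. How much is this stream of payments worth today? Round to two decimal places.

Ordinary annuity of 4 payments, first payment at period 5.
Periodic rate r = 0.1245 per year.
The ordinary-annuity PV formula values the stream one period before the first payment (period 4); discount that back 4 periods:
PV₀ = 113,250 × [1 − (1+r)^−4] / r × (1+r)^−4 = $213,104.02

$213,104.02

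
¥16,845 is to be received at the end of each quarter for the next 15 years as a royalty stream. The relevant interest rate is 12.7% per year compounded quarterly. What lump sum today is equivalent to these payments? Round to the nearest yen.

This is an ordinary annuity: 60 payments of ¥16,845 at the end of each quarter.
Periodic rate r = 0.127/4 per quarter; n is counted in quarters.
PV = PMT × [(1 − (1+r)^−n)/r] = 16,845 × [1 − (1+r)^−60] / r = ¥449,220

¥449,220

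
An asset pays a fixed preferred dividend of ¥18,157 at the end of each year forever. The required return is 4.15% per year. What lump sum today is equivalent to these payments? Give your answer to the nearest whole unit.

Periodic rate r = 0.0415 per year.
Level perpetuity: PV = PMT / r = 18,157 / (0.0415) = ¥437,518.

¥437,518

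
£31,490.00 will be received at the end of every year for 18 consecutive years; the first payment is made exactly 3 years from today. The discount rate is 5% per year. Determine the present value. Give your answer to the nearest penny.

Ordinary annuity of 18 payments, first payment at period 3.
Periodic rate r = 0.05 per year.
The ordinary-annuity PV formula values the stream one period before the first payment (period 2); discount that back 2 periods:
PV₀ = 31,490 × [1 − (1+r)^−18] / r × (1+r)^−2 = £333,882.17

£333,882.17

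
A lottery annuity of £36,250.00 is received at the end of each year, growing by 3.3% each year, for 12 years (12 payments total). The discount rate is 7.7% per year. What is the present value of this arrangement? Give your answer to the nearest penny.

£324,438.09

Periodic rate r = 0.077 per year.
Growing ordinary annuity: PV = PMT₁ × [1 − ((1+g)/(1+r))^n] / (r − g) = 36,250 × [1 − ((1+0.033)/(1+r))^12] / (r − 0.033) = £324,438.09.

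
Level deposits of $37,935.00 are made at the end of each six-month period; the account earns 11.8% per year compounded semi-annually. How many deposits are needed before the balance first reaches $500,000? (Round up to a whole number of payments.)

11 payments

Periodic rate r = 0.118/2 per half-year; n is counted in half-years.
Ordinary annuity FV: 500,000 = 37,935 × [((1+r)^n − 1)/r].
(1+r)^n = 1 + 500,000 × r / 37,935, so n = ln(1 + 500,000·r/37,935) / ln(1+r) = 10.04.
Round up to a whole number of payments: n = 11.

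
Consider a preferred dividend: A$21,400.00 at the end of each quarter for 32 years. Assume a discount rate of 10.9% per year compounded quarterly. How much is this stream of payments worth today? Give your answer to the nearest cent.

A$760,173.30

This is an ordinary annuity: 128 payments of A$21,400.00 at the end of each quarter.
Periodic rate r = 0.109/4 per quarter; n is counted in quarters.
PV = PMT × [(1 − (1+r)^−n)/r] = 21,400 × [1 − (1+r)^−128] / r = A$760,173.30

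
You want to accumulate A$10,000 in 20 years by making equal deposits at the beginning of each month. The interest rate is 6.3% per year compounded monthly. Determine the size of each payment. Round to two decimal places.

Level annuity due; solve FV = PMT × [((1+r)^n − 1)/r] × (1+r) for PMT.
Periodic rate r = 0.063/12 per month; n is counted in months.
With n = 240: PMT = 10,000 / ([((1+r)^n − 1)/r] × (1+r)) = A$20.78

A$20.78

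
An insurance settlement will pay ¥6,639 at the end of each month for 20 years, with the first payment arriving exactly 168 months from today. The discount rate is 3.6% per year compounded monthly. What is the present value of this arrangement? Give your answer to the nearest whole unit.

¥688,031

Ordinary annuity of 240 payments, first payment at period 168.
Periodic rate r = 0.036/12 per month; n is counted in months.
The ordinary-annuity PV formula values the stream one period before the first payment (period 167); discount that back 167 periods:
PV₀ = 6,639 × [1 − (1+r)^−240] / r × (1+r)^−167 = ¥688,031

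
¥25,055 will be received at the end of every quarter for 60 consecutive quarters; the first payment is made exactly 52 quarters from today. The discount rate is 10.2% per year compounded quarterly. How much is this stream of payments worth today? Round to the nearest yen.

¥211,994

Ordinary annuity of 60 payments, first payment at period 52.
Periodic rate r = 0.102/4 per quarter; n is counted in quarters.
The ordinary-annuity PV formula values the stream one period before the first payment (period 51); discount that back 51 periods:
PV₀ = 25,055 × [1 − (1+r)^−60] / r × (1+r)^−51 = ¥211,994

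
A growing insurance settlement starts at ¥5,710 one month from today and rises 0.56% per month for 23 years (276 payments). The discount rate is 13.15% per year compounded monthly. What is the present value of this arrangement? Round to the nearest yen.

Periodic rate r = 0.1315/12 per month; n is counted in months.
Growing ordinary annuity: PV = PMT₁ × [1 − ((1+g)/(1+r))^n] / (r − g) = 5,710 × [1 − ((1+0.0056)/(1+r))^276] / (r − 0.0056) = ¥819,819.

¥819,819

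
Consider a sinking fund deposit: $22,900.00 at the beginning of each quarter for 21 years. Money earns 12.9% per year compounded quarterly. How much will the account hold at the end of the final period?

This is an annuity due: 84 deposits of $22,900.00 at the beginning of each quarter.
Periodic rate r = 0.129/4 per quarter; n is counted in quarters.
FV = PMT × [((1+r)^n − 1)/r] × (1+r) = 22,900 × [(1+r)^84 − 1] / r × (1+r) = $9,811,414.53

$9,811,414.53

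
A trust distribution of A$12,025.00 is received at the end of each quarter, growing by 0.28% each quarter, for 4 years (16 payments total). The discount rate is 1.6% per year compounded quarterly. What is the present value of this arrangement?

Periodic rate r = 0.016/4 per quarter; n is counted in quarters.
Growing ordinary annuity: PV = PMT₁ × [1 − ((1+g)/(1+r))^n] / (r − g) = 12,025 × [1 − ((1+0.0028)/(1+r))^16] / (r − 0.0028) = A$189,925.18.

A$189,925.18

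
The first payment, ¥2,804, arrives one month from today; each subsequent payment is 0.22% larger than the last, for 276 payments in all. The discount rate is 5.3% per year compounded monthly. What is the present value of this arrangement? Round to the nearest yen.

Periodic rate r = 0.053/12 per month; n is counted in months.
Growing ordinary annuity: PV = PMT₁ × [1 − ((1+g)/(1+r))^n] / (r − g) = 2,804 × [1 − ((1+0.0022)/(1+r))^276] / (r − 0.0022) = ¥577,495.

¥577,495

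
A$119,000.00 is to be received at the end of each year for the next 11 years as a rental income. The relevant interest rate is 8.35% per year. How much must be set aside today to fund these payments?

A$835,298.57

This is an ordinary annuity: 11 payments of A$119,000.00 at the end of each year.
Periodic rate r = 0.0835 per year.
PV = PMT × [(1 − (1+r)^−n)/r] = 119,000 × [1 − (1+r)^−11] / r = A$835,298.57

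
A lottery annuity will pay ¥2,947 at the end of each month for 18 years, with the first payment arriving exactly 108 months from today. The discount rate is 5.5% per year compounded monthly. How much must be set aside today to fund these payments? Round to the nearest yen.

Ordinary annuity of 216 payments, first payment at period 108.
Periodic rate r = 0.055/12 per month; n is counted in months.
The ordinary-annuity PV formula values the stream one period before the first payment (period 107); discount that back 107 periods:
PV₀ = 2,947 × [1 − (1+r)^−216] / r × (1+r)^−107 = ¥247,383

¥247,383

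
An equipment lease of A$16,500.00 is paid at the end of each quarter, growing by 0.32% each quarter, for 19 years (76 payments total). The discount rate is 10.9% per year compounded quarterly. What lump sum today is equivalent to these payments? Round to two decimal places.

A$572,717.62

Periodic rate r = 0.109/4 per quarter; n is counted in quarters.
Growing ordinary annuity: PV = PMT₁ × [1 − ((1+g)/(1+r))^n] / (r − g) = 16,500 × [1 − ((1+0.0032)/(1+r))^76] / (r − 0.0032) = A$572,717.62.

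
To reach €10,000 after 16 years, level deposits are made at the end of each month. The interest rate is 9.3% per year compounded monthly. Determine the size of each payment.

Level ordinary annuity; solve FV = PMT × [((1+r)^n − 1)/r] for PMT.
Periodic rate r = 0.093/12 per month; n is counted in months.
With n = 192: PMT = 10,000 / ([((1+r)^n − 1)/r]) = €22.77

€22.77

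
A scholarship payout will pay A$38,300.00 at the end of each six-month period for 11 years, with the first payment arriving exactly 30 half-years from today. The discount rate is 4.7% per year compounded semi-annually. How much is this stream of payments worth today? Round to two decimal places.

A$332,482.76

Ordinary annuity of 22 payments, first payment at period 30.
Periodic rate r = 0.047/2 per half-year; n is counted in half-years.
The ordinary-annuity PV formula values the stream one period before the first payment (period 29); discount that back 29 periods:
PV₀ = 38,300 × [1 − (1+r)^−22] / r × (1+r)^−29 = A$332,482.76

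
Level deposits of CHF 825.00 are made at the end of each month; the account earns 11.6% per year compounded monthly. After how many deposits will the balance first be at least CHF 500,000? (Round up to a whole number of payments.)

201 payments

Periodic rate r = 0.116/12 per month; n is counted in months.
Ordinary annuity FV: 500,000 = 825 × [((1+r)^n − 1)/r].
(1+r)^n = 1 + 500,000 × r / 825, so n = ln(1 + 500,000·r/825) / ln(1+r) = 200.15.
Round up to a whole number of payments: n = 201.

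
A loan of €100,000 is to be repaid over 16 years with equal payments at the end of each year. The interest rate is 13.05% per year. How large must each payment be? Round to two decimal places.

€15,183.22

Level ordinary annuity; solve PV = PMT × [(1 − (1+r)^−n)/r] for PMT.
Periodic rate r = 0.1305 per year.
With n = 16: PMT = 100,000 / ([(1 − (1+r)^−n)/r]) = €15,183.22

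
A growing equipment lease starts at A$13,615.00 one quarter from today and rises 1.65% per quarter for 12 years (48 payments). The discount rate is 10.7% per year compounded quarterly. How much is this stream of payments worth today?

Periodic rate r = 0.107/4 per quarter; n is counted in quarters.
Growing ordinary annuity: PV = PMT₁ × [1 − ((1+g)/(1+r))^n] / (r − g) = 13,615 × [1 − ((1+0.0165)/(1+r))^48] / (r − 0.0165) = A$507,672.85.

A$507,672.85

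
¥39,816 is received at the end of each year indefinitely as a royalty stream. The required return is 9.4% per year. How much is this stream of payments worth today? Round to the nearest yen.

Periodic rate r = 0.094 per year.
Level perpetuity: PV = PMT / r = 39,816 / (0.094) = ¥423,574.

¥423,574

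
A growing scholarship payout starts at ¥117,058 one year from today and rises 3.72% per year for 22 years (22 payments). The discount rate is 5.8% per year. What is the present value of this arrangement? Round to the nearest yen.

¥1,991,752

Periodic rate r = 0.058 per year.
Growing ordinary annuity: PV = PMT₁ × [1 − ((1+g)/(1+r))^n] / (r − g) = 117,058 × [1 − ((1+0.0372)/(1+r))^22] / (r − 0.0372) = ¥1,991,752.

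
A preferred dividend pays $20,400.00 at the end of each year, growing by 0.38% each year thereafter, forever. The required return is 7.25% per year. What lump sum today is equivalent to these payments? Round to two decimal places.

Periodic rate r = 0.0725 per year.
Growing perpetuity (Gordon): PV = PMT₁ / (r − g) = 20,400 / (r − 0.0038) = $296,943.23.

$296,943.23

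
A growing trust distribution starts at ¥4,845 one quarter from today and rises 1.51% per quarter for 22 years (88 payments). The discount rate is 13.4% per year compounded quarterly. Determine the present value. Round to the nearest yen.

¥209,124

Periodic rate r = 0.134/4 per quarter; n is counted in quarters.
Growing ordinary annuity: PV = PMT₁ × [1 − ((1+g)/(1+r))^n] / (r − g) = 4,845 × [1 − ((1+0.0151)/(1+r))^88] / (r − 0.0151) = ¥209,124.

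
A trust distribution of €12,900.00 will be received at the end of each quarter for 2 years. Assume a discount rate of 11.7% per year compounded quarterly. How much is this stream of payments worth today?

This is an ordinary annuity: 8 payments of €12,900.00 at the end of each quarter.
Periodic rate r = 0.117/4 per quarter; n is counted in quarters.
PV = PMT × [(1 − (1+r)^−n)/r] = 12,900 × [1 − (1+r)^−8] / r = €90,841.21

€90,841.21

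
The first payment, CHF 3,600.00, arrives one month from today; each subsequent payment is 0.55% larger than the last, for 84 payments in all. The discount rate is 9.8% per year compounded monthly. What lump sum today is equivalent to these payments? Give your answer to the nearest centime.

Periodic rate r = 0.098/12 per month; n is counted in months.
Growing ordinary annuity: PV = PMT₁ × [1 − ((1+g)/(1+r))^n] / (r − g) = 3,600 × [1 − ((1+0.0055)/(1+r))^84] / (r − 0.0055) = CHF 269,282.97.

CHF 269,282.97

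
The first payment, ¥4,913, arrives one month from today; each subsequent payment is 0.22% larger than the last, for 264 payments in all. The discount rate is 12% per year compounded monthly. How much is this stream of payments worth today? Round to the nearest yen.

Periodic rate r = 0.12/12 per month; n is counted in months.
Growing ordinary annuity: PV = PMT₁ × [1 − ((1+g)/(1+r))^n] / (r − g) = 4,913 × [1 − ((1+0.0022)/(1+r))^264] / (r − 0.0022) = ¥548,519.

¥548,519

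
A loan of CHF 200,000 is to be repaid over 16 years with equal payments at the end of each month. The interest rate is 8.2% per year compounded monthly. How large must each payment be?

Level ordinary annuity; solve PV = PMT × [(1 − (1+r)^−n)/r] for PMT.
Periodic rate r = 0.082/12 per month; n is counted in months.
With n = 192: PMT = 200,000 / ([(1 − (1+r)^−n)/r]) = CHF 1,873.39

CHF 1,873.39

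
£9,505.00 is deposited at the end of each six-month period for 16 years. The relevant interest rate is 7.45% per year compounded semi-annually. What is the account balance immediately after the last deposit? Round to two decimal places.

This is an ordinary annuity: 32 deposits of £9,505.00 at the end of each six-month period.
Periodic rate r = 0.0745/2 per half-year; n is counted in half-years.
FV = PMT × [((1+r)^n − 1)/r] = 9,505 × [(1+r)^32 − 1] / r = £567,256.71

£567,256.71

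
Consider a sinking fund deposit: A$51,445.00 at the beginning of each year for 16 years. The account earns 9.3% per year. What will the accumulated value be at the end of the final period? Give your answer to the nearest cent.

A$1,903,818.68

This is an annuity due: 16 deposits of A$51,445.00 at the beginning of each year.
Periodic rate r = 0.093 per year.
FV = PMT × [((1+r)^n − 1)/r] × (1+r) = 51,445 × [(1+r)^16 − 1] / r × (1+r) = A$1,903,818.68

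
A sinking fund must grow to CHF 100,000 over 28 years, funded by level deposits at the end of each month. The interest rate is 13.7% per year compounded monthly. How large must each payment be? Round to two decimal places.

Level ordinary annuity; solve FV = PMT × [((1+r)^n − 1)/r] for PMT.
Periodic rate r = 0.137/12 per month; n is counted in months.
With n = 336: PMT = 100,000 / ([((1+r)^n − 1)/r]) = CHF 25.75

CHF 25.75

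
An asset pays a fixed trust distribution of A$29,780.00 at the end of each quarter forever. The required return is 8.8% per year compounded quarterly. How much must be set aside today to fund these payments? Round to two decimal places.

A$1,353,636.36

Periodic rate r = 0.088/4 per quarter.
Level perpetuity: PV = PMT / r = 29,780 / (0.088/4) = A$1,353,636.36.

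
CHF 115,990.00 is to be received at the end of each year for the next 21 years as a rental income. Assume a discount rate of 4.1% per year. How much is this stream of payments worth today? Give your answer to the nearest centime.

This is an ordinary annuity: 21 payments of CHF 115,990.00 at the end of each year.
Periodic rate r = 0.041 per year.
PV = PMT × [(1 − (1+r)^−n)/r] = 115,990 × [1 − (1+r)^−21] / r = CHF 1,612,358.39

CHF 1,612,358.39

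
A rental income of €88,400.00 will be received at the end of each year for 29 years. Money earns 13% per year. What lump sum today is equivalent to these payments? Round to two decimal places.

€660,355.81

This is an ordinary annuity: 29 payments of €88,400.00 at the end of each year.
Periodic rate r = 0.13 per year.
PV = PMT × [(1 − (1+r)^−n)/r] = 88,400 × [1 − (1+r)^−29] / r = €660,355.81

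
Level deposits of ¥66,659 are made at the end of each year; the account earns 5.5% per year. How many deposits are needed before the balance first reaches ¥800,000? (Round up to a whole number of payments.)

10 payments

Periodic rate r = 0.055 per year.
Ordinary annuity FV: 800,000 = 66,659 × [((1+r)^n − 1)/r].
(1+r)^n = 1 + 800,000 × r / 66,659, so n = ln(1 + 800,000·r/66,659) / ln(1+r) = 9.47.
Round up to a whole number of payments: n = 10.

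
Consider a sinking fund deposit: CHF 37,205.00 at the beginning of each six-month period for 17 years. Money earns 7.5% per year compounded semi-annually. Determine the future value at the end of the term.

This is an annuity due: 34 deposits of CHF 37,205.00 at the beginning of each six-month period.
Periodic rate r = 0.075/2 per half-year; n is counted in half-years.
FV = PMT × [((1+r)^n − 1)/r] × (1+r) = 37,205 × [(1+r)^34 − 1] / r × (1+r) = CHF 2,569,428.67

CHF 2,569,428.67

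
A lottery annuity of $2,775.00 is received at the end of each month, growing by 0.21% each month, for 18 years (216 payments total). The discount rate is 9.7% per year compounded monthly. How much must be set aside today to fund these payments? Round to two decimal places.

$335,590.87

Periodic rate r = 0.097/12 per month; n is counted in months.
Growing ordinary annuity: PV = PMT₁ × [1 − ((1+g)/(1+r))^n] / (r − g) = 2,775 × [1 − ((1+0.0021)/(1+r))^216] / (r − 0.0021) = $335,590.87.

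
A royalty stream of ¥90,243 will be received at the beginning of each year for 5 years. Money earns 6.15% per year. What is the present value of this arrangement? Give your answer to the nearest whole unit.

This is an annuity due: 5 payments of ¥90,243 at the beginning of each year.
Periodic rate r = 0.0615 per year.
PV = PMT × [(1 − (1+r)^−n)/r] × (1+r) = 90,243 × [1 − (1+r)^−5] / r × (1+r) = ¥401,873

¥401,873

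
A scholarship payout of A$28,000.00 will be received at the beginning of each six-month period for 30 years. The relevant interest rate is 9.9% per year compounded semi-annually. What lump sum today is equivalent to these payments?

This is an annuity due: 60 payments of A$28,000.00 at the beginning of each six-month period.
Periodic rate r = 0.099/2 per half-year; n is counted in half-years.
PV = PMT × [(1 − (1+r)^−n)/r] × (1+r) = 28,000 × [1 − (1+r)^−60] / r × (1+r) = A$560,953.48

A$560,953.48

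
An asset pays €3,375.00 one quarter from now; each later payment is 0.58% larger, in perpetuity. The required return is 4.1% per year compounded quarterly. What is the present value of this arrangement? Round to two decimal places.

€758,426.97

Periodic rate r = 0.041/4 per quarter.
Growing perpetuity (Gordon): PV = PMT₁ / (r − g) = 3,375 / (r − 0.0058) = €758,426.97.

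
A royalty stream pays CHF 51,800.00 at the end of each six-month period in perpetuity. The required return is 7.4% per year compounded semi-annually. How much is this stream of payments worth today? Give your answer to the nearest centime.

CHF 1,400,000.00

Periodic rate r = 0.074/2 per half-year.
Level perpetuity: PV = PMT / r = 51,800 / (0.074/2) = CHF 1,400,000.00.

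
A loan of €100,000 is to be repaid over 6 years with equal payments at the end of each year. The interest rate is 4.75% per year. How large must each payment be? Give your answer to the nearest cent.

Level ordinary annuity; solve PV = PMT × [(1 − (1+r)^−n)/r] for PMT.
Periodic rate r = 0.0475 per year.
With n = 6: PMT = 100,000 / ([(1 − (1+r)^−n)/r]) = €19,544.51

€19,544.51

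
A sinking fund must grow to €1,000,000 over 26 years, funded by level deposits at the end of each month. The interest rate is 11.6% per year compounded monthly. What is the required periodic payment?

€505.68

Level ordinary annuity; solve FV = PMT × [((1+r)^n − 1)/r] for PMT.
Periodic rate r = 0.116/12 per month; n is counted in months.
With n = 312: PMT = 1,000,000 / ([((1+r)^n − 1)/r]) = €505.68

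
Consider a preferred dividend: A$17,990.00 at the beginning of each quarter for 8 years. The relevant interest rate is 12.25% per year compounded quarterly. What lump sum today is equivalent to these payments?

This is an annuity due: 32 payments of A$17,990.00 at the beginning of each quarter.
Periodic rate r = 0.1225/4 per quarter; n is counted in quarters.
PV = PMT × [(1 − (1+r)^−n)/r] × (1+r) = 17,990 × [1 − (1+r)^−32] / r × (1+r) = A$374,831.90

A$374,831.90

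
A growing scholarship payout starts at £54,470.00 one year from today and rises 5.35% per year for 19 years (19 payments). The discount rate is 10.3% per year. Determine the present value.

£640,493.14

Periodic rate r = 0.103 per year.
Growing ordinary annuity: PV = PMT₁ × [1 − ((1+g)/(1+r))^n] / (r − g) = 54,470 × [1 − ((1+0.0535)/(1+r))^19] / (r − 0.0535) = £640,493.14.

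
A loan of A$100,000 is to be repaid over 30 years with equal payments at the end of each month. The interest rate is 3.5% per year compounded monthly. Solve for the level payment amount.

Level ordinary annuity; solve PV = PMT × [(1 − (1+r)^−n)/r] for PMT.
Periodic rate r = 0.035/12 per month; n is counted in months.
With n = 360: PMT = 100,000 / ([(1 − (1+r)^−n)/r]) = A$449.04

A$449.04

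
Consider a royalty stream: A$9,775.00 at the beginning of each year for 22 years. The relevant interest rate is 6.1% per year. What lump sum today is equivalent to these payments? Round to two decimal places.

This is an annuity due: 22 payments of A$9,775.00 at the beginning of each year.
Periodic rate r = 0.061 per year.
PV = PMT × [(1 − (1+r)^−n)/r] × (1+r) = 9,775 × [1 − (1+r)^−22] / r × (1+r) = A$123,807.93

A$123,807.93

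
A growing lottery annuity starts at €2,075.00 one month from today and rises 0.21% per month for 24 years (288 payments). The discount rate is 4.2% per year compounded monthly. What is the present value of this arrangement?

Periodic rate r = 0.042/12 per month; n is counted in months.
Growing ordinary annuity: PV = PMT₁ × [1 − ((1+g)/(1+r))^n] / (r − g) = 2,075 × [1 − ((1+0.0021)/(1+r))^288] / (r − 0.0021) = €490,691.45.

€490,691.45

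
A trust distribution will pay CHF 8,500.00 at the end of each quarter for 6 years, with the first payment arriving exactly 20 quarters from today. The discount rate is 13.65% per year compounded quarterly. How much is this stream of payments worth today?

Ordinary annuity of 24 payments, first payment at period 20.
Periodic rate r = 0.1365/4 per quarter; n is counted in quarters.
The ordinary-annuity PV formula values the stream one period before the first payment (period 19); discount that back 19 periods:
PV₀ = 8,500 × [1 − (1+r)^−24] / r × (1+r)^−19 = CHF 72,816.96

CHF 72,816.96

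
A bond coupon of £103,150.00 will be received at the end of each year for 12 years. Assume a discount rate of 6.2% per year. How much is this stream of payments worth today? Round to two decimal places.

£855,389.65

This is an ordinary annuity: 12 payments of £103,150.00 at the end of each year.
Periodic rate r = 0.062 per year.
PV = PMT × [(1 − (1+r)^−n)/r] = 103,150 × [1 − (1+r)^−12] / r = £855,389.65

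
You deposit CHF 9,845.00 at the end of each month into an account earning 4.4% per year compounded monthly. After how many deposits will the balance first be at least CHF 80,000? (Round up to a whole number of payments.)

9 payments

Periodic rate r = 0.044/12 per month; n is counted in months.
Ordinary annuity FV: 80,000 = 9,845 × [((1+r)^n − 1)/r].
(1+r)^n = 1 + 80,000 × r / 9,845, so n = ln(1 + 80,000·r/9,845) / ln(1+r) = 8.02.
Round up to a whole number of payments: n = 9.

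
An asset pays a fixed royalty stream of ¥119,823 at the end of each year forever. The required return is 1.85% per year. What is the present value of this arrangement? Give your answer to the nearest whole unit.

Periodic rate r = 0.0185 per year.
Level perpetuity: PV = PMT / r = 119,823 / (0.0185) = ¥6,476,919.

¥6,476,919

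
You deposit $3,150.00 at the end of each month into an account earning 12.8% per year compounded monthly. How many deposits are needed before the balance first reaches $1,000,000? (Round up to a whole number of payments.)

Periodic rate r = 0.128/12 per month; n is counted in months.
Ordinary annuity FV: 1,000,000 = 3,150 × [((1+r)^n − 1)/r].
(1+r)^n = 1 + 1,000,000 × r / 3,150, so n = ln(1 + 1,000,000·r/3,150) / ln(1+r) = 139.34.
Round up to a whole number of payments: n = 140.

140 payments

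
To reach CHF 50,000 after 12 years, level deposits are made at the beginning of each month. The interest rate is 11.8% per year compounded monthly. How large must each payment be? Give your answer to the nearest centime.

CHF 157.45

Level annuity due; solve FV = PMT × [((1+r)^n − 1)/r] × (1+r) for PMT.
Periodic rate r = 0.118/12 per month; n is counted in months.
With n = 144: PMT = 50,000 / ([((1+r)^n − 1)/r] × (1+r)) = CHF 157.45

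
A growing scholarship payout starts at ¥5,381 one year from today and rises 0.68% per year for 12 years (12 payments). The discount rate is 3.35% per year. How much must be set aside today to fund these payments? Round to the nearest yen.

¥54,323

Periodic rate r = 0.0335 per year.
Growing ordinary annuity: PV = PMT₁ × [1 − ((1+g)/(1+r))^n] / (r − g) = 5,381 × [1 − ((1+0.0068)/(1+r))^12] / (r − 0.0068) = ¥54,323.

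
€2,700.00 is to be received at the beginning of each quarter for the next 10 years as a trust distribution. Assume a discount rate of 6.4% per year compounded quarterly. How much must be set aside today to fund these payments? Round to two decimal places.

€80,586.56

This is an annuity due: 40 payments of €2,700.00 at the beginning of each quarter.
Periodic rate r = 0.064/4 per quarter; n is counted in quarters.
PV = PMT × [(1 − (1+r)^−n)/r] × (1+r) = 2,700 × [1 − (1+r)^−40] / r × (1+r) = €80,586.56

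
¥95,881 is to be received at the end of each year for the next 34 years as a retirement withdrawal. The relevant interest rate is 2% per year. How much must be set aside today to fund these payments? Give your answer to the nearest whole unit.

¥2,348,949

This is an ordinary annuity: 34 payments of ¥95,881 at the end of each year.
Periodic rate r = 0.02 per year.
PV = PMT × [(1 − (1+r)^−n)/r] = 95,881 × [1 − (1+r)^−34] / r = ¥2,348,949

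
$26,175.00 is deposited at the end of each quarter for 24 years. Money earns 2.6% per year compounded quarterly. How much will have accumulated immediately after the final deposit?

$3,473,679.23

This is an ordinary annuity: 96 deposits of $26,175.00 at the end of each quarter.
Periodic rate r = 0.026/4 per quarter; n is counted in quarters.
FV = PMT × [((1+r)^n − 1)/r] = 26,175 × [(1+r)^96 − 1] / r = $3,473,679.23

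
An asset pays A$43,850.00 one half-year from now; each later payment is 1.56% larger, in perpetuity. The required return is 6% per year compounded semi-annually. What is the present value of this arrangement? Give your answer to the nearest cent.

Periodic rate r = 0.06/2 per half-year.
Growing perpetuity (Gordon): PV = PMT₁ / (r − g) = 43,850 / (r − 0.0156) = A$3,045,138.89.

A$3,045,138.89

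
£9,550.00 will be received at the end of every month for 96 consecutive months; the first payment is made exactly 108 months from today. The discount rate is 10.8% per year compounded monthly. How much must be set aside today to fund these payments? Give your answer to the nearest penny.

£234,694.51

Ordinary annuity of 96 payments, first payment at period 108.
Periodic rate r = 0.108/12 per month; n is counted in months.
The ordinary-annuity PV formula values the stream one period before the first payment (period 107); discount that back 107 periods:
PV₀ = 9,550 × [1 − (1+r)^−96] / r × (1+r)^−107 = £234,694.51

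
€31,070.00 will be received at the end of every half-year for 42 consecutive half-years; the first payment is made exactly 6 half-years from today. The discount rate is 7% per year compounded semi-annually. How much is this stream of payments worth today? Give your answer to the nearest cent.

Ordinary annuity of 42 payments, first payment at period 6.
Periodic rate r = 0.07/2 per half-year; n is counted in half-years.
The ordinary-annuity PV formula values the stream one period before the first payment (period 5); discount that back 5 periods:
PV₀ = 31,070 × [1 − (1+r)^−42] / r × (1+r)^−5 = €571,202.86

€571,202.86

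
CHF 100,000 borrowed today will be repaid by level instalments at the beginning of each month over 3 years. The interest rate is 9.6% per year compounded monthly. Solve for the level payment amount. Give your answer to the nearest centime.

CHF 3,182.51

Level annuity due; solve PV = PMT × [(1 − (1+r)^−n)/r] × (1+r) for PMT.
Periodic rate r = 0.096/12 per month; n is counted in months.
With n = 36: PMT = 100,000 / ([(1 − (1+r)^−n)/r] × (1+r)) = CHF 3,182.51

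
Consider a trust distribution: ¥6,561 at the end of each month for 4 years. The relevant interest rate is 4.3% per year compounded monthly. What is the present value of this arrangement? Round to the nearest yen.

This is an ordinary annuity: 48 payments of ¥6,561 at the end of each month.
Periodic rate r = 0.043/12 per month; n is counted in months.
PV = PMT × [(1 − (1+r)^−n)/r] = 6,561 × [1 − (1+r)^−48] / r = ¥288,858

¥288,858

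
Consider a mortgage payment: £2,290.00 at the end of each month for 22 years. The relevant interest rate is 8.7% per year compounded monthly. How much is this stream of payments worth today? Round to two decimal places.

This is an ordinary annuity: 264 payments of £2,290.00 at the end of each month.
Periodic rate r = 0.087/12 per month; n is counted in months.
PV = PMT × [(1 − (1+r)^−n)/r] = 2,290 × [1 − (1+r)^−264] / r = £268,953.02

£268,953.02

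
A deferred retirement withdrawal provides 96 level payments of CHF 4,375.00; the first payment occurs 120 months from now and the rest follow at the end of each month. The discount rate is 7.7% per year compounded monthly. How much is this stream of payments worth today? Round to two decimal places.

CHF 146,138.63

Ordinary annuity of 96 payments, first payment at period 120.
Periodic rate r = 0.077/12 per month; n is counted in months.
The ordinary-annuity PV formula values the stream one period before the first payment (period 119); discount that back 119 periods:
PV₀ = 4,375 × [1 − (1+r)^−96] / r × (1+r)^−119 = CHF 146,138.63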